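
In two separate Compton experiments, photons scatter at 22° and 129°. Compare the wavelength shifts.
129° produces the larger shift by a factor of 22.376

Calculate both shifts using Δλ = λ_C(1 - cos θ):

For θ₁ = 22°:
Δλ₁ = 2.4263 × (1 - cos(22°))
Δλ₁ = 2.4263 × 0.0728
Δλ₁ = 0.1767 pm

For θ₂ = 129°:
Δλ₂ = 2.4263 × (1 - cos(129°))
Δλ₂ = 2.4263 × 1.6293
Δλ₂ = 3.9532 pm

The 129° angle produces the larger shift.
Ratio: 3.9532/0.1767 = 22.376

(Intermediate values are shown rounded; full precision is carried through to the final answer.)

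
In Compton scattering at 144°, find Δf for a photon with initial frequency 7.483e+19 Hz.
3.912e+19 Hz (decrease)

Convert frequency to wavelength (c = 299792458 m/s):
λ₀ = c/f₀ = 299792458/7.483e+19 = 4.0063138e-12 m = 4.0063 pm

Calculate Compton shift:
Δλ = λ_C(1 - cos(144°)) = 4.3892 pm

Final wavelength:
λ' = λ₀ + Δλ = 4.0063 + 4.3892 = 8.3956 pm

Final frequency:
f' = c/λ' = 299792458/8.3955502e-12 = 3.5708494e+19 Hz

Frequency shift (decrease):
Δf = f₀ - f' = 7.483e+19 - 3.5708494e+19 = 3.912e+19 Hz

(Intermediate values are shown rounded; full precision is carried through to the final answer.)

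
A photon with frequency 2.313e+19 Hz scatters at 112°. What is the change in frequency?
4.734e+18 Hz (decrease)

Convert frequency to wavelength (c = 299792458 m/s):
λ₀ = c/f₀ = 299792458/2.313e+19 = 1.2961196e-11 m = 12.9612 pm

Calculate Compton shift:
Δλ = λ_C(1 - cos(112°)) = 3.3352 pm

Final wavelength:
λ' = λ₀ + Δλ = 12.9612 + 3.3352 = 16.2964 pm

Final frequency:
f' = c/λ' = 299792458/1.6296418e-11 = 1.8396218e+19 Hz

Frequency shift (decrease):
Δf = f₀ - f' = 2.313e+19 - 1.8396218e+19 = 4.734e+18 Hz

(Intermediate values are shown rounded; full precision is carried through to the final answer.)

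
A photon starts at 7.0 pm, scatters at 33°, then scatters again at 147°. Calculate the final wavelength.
11.8526 pm

Apply Compton shift twice:

First scattering at θ₁ = 33°:
Δλ₁ = λ_C(1 - cos(33°))
Δλ₁ = 2.4263 × 0.1613
Δλ₁ = 0.3914 pm

After first scattering:
λ₁ = 7.0 + 0.3914 = 7.3914 pm

Second scattering at θ₂ = 147°:
Δλ₂ = λ_C(1 - cos(147°))
Δλ₂ = 2.4263 × 1.8387
Δλ₂ = 4.4612 pm

Final wavelength:
λ₂ = 7.3914 + 4.4612 = 11.8526 pm

Total shift: Δλ_total = 0.3914 + 4.4612 = 4.8526 pm

(Intermediate values are shown rounded; full precision is carried through to the final answer.)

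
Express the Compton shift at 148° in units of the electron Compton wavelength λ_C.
1.8480 λ_C

The Compton shift formula is:
Δλ = λ_C(1 - cos θ)

Dividing both sides by λ_C:
Δλ/λ_C = 1 - cos θ

For θ = 148°:
Δλ/λ_C = 1 - cos(148°)
Δλ/λ_C = 1 - -0.8480
Δλ/λ_C = 1.8480

This means the shift is 1.8480 × λ_C = 4.4839 pm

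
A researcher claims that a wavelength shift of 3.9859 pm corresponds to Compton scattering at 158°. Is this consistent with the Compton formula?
No, inconsistent

Calculate the expected shift for θ = 158°:

Δλ_expected = λ_C(1 - cos(158°))
Δλ_expected = 2.4263 × (1 - cos(158°))
Δλ_expected = 2.4263 × 1.9272
Δλ_expected = 4.6759 pm

Given shift: 3.9859 pm
Expected shift: 4.6759 pm
Difference: 0.6900 pm

The values do not match. The given shift corresponds to θ ≈ 130.0°, not 158°.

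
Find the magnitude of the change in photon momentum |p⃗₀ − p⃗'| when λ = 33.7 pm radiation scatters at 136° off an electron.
3.4462e-23 kg·m/s

Photon momentum magnitude is p = h/λ.

Initial momentum:
p₀ = h/λ = 6.6261e-34/3.3700e-11 = 1.9662e-23 kg·m/s

After scattering:
λ' = λ + Δλ = 33.7 + 4.1717 = 37.8717 pm
p' = h/λ' = 6.6261e-34/3.7872e-11 = 1.7496e-23 kg·m/s

Momentum is a vector; the scattered photon's direction makes angle θ = 136° with the incident direction. The magnitude of the vector change Δp⃗ = p⃗₀ − p⃗' is found from the law of cosines:
|Δp⃗|² = p₀² + p'² − 2p₀p'cos θ
|Δp⃗|² = (1.9662e-23)² + (1.7496e-23)² − 2·1.9662e-23·1.7496e-23·cos(136°)
|Δp⃗| = 3.4462e-23 kg·m/s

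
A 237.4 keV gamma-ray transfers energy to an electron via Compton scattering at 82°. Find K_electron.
67.8193 keV

By energy conservation: K_e = E_initial - E_final

First find the scattered photon energy:
Initial wavelength: λ = hc/E = 5.2226 pm
Compton shift: Δλ = λ_C(1 - cos(82°)) = 2.0886 pm
Final wavelength: λ' = 5.2226 + 2.0886 = 7.3112 pm
Final photon energy: E' = hc/λ' = 169.5807 keV

Electron kinetic energy:
K_e = E - E' = 237.4000 - 169.5807 = 67.8193 keV

(Intermediate values are shown rounded; full precision is carried through to the final answer.)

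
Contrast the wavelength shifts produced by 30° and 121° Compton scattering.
121° produces the larger shift by a factor of 11.308

Calculate both shifts using Δλ = λ_C(1 - cos θ):

For θ₁ = 30°:
Δλ₁ = 2.4263 × (1 - cos(30°))
Δλ₁ = 2.4263 × 0.1340
Δλ₁ = 0.3251 pm

For θ₂ = 121°:
Δλ₂ = 2.4263 × (1 - cos(121°))
Δλ₂ = 2.4263 × 1.5150
Δλ₂ = 3.6760 pm

The 121° angle produces the larger shift.
Ratio: 3.6760/0.3251 = 11.308

(Intermediate values are shown rounded; full precision is carried through to the final answer.)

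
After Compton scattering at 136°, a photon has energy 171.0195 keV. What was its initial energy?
402.7999 keV

Convert final energy to wavelength (hc ≈ 1239.842 keV·pm):
λ' = hc/E' = 1239.842 / 171.0195 = 7.2497 pm

Calculate the Compton shift:
Δλ = λ_C(1 - cos(136°))
Δλ = 2.4263 × (1 - cos(136°))
Δλ = 4.1717 pm

Initial wavelength:
λ = λ' - Δλ = 7.2497 - 4.1717 = 3.0781 pm

Initial energy:
E = hc/λ = 1239.842 / 3.0781 = 402.7999 keV

(Intermediate values are shown rounded; full precision is carried through to the final answer.)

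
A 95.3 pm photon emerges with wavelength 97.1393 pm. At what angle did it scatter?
76.00°

First find the wavelength shift:
Δλ = λ' - λ = 97.1393 - 95.3 = 1.8393 pm

Using Δλ = λ_C(1 - cos θ), with λ_C = h/(m_e·c) ≈ 2.42631024 pm:
cos θ = 1 - Δλ/λ_C
cos θ = 1 - 1.8393/2.42631024
cos θ = 0.241935

θ = arccos(0.241935)
θ = 76.00°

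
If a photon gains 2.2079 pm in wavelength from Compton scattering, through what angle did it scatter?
84.84°

From the Compton formula Δλ = λ_C(1 - cos θ), we can solve for θ:

cos θ = 1 - Δλ/λ_C

Given:
- Δλ = 2.2079 pm
- λ_C = h/(m_e·c) ≈ 2.42631024 pm

cos θ = 1 - 2.2079/2.42631024
cos θ = 1 - 0.909983
cos θ = 0.090017

θ = arccos(0.090017)
θ = 84.84°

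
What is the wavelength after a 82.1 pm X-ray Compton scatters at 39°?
82.6407 pm

Using the Compton scattering formula:
λ' = λ + Δλ = λ + λ_C(1 - cos θ)

Given:
- Initial wavelength λ = 82.1 pm
- Scattering angle θ = 39°
- Compton wavelength λ_C ≈ 2.4263 pm

Calculate the shift:
Δλ = 2.4263 × (1 - cos(39°))
Δλ = 2.4263 × 0.2229
Δλ = 0.5407 pm

Final wavelength:
λ' = 82.1 + 0.5407 = 82.6407 pm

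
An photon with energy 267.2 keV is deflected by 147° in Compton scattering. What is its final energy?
136.2267 keV

First convert energy to wavelength:
λ = hc/E, with hc ≈ 1239.842 keV·pm (i.e. 1239.842 eV·nm)

For E = 267.2 keV = 267200 eV:
λ = 1239.842 keV·pm / 267.2 keV
λ = 4.6401 pm

Calculate the Compton shift:
Δλ = λ_C(1 - cos(147°)) = 2.4263 × 1.8387
Δλ = 4.4612 pm

Final wavelength:
λ' = 4.6401 + 4.4612 = 9.1013 pm

Final energy:
E' = hc/λ' = 1239.842 / 9.1013 = 136.2267 keV

(Intermediate values are shown rounded; full precision is carried through to the final answer.)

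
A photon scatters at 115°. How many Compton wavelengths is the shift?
1.4226 λ_C

The Compton shift formula is:
Δλ = λ_C(1 - cos θ)

Dividing both sides by λ_C:
Δλ/λ_C = 1 - cos θ

For θ = 115°:
Δλ/λ_C = 1 - cos(115°)
Δλ/λ_C = 1 - -0.4226
Δλ/λ_C = 1.4226

This means the shift is 1.4226 × λ_C = 3.4517 pm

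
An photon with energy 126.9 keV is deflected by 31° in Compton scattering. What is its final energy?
122.5530 keV

First convert energy to wavelength:
λ = hc/E, with hc ≈ 1239.842 keV·pm (i.e. 1239.842 eV·nm)

For E = 126.9 keV = 126900 eV:
λ = 1239.842 keV·pm / 126.9 keV
λ = 9.7702 pm

Calculate the Compton shift:
Δλ = λ_C(1 - cos(31°)) = 2.4263 × 0.1428
Δλ = 0.3466 pm

Final wavelength:
λ' = 9.7702 + 0.3466 = 10.1168 pm

Final energy:
E' = hc/λ' = 1239.842 / 10.1168 = 122.5530 keV

(Intermediate values are shown rounded; full precision is carried through to the final answer.)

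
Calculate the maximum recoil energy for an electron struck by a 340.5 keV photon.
194.5308 keV

Maximum energy transfer occurs at θ = 180° (backscattering).

Initial photon: E₀ = 340.5 keV → λ₀ = 3.6412 pm

Maximum Compton shift (at 180°):
Δλ_max = 2λ_C = 2 × 2.4263 = 4.8526 pm

Final wavelength:
λ' = 3.6412 + 4.8526 = 8.4939 pm

Minimum photon energy (maximum energy to electron):
E'_min = hc/λ' = 145.9692 keV

Maximum electron kinetic energy:
K_max = E₀ - E'_min = 340.5000 - 145.9692 = 194.5308 keV

(Intermediate values are shown rounded; full precision is carried through to the final answer.)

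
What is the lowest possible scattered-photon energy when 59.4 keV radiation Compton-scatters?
48.1953 keV (at θ = 180°)

The scattered photon has minimum energy when its wavelength is maximum, i.e., when the Compton shift Δλ = λ_C(1 − cos θ) is maximum. This occurs at θ = 180° (backscattering), giving Δλ_max = 2λ_C = 4.8526 pm.

Initial wavelength: λ₀ = hc/E₀ = 20.8728 pm
Maximum final wavelength: λ'_max = λ₀ + 2λ_C = 20.8728 + 4.8526 = 25.7254 pm
Minimum final energy: E'_min = hc/λ'_max = 48.1953 keV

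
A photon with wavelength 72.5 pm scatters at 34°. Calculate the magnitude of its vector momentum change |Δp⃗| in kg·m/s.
5.3292e-24 kg·m/s

Photon momentum magnitude is p = h/λ.

Initial momentum:
p₀ = h/λ = 6.6261e-34/7.2500e-11 = 9.1394e-24 kg·m/s

After scattering:
λ' = λ + Δλ = 72.5 + 0.4148 = 72.9148 pm
p' = h/λ' = 6.6261e-34/7.2915e-11 = 9.0874e-24 kg·m/s

Momentum is a vector; the scattered photon's direction makes angle θ = 34° with the incident direction. The magnitude of the vector change Δp⃗ = p⃗₀ − p⃗' is found from the law of cosines:
|Δp⃗|² = p₀² + p'² − 2p₀p'cos θ
|Δp⃗|² = (9.1394e-24)² + (9.0874e-24)² − 2·9.1394e-24·9.0874e-24·cos(34°)
|Δp⃗| = 5.3292e-24 kg·m/s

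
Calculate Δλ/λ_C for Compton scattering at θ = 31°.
0.1428 λ_C

The Compton shift formula is:
Δλ = λ_C(1 - cos θ)

Dividing both sides by λ_C:
Δλ/λ_C = 1 - cos θ

For θ = 31°:
Δλ/λ_C = 1 - cos(31°)
Δλ/λ_C = 1 - 0.8572
Δλ/λ_C = 0.1428

This means the shift is 0.1428 × λ_C = 0.3466 pm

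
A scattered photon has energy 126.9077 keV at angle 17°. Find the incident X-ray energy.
128.3000 keV

Convert final energy to wavelength (hc ≈ 1239.842 keV·pm):
λ' = hc/E' = 1239.842 / 126.9077 = 9.7696 pm

Calculate the Compton shift:
Δλ = λ_C(1 - cos(17°))
Δλ = 2.4263 × (1 - cos(17°))
Δλ = 0.1060 pm

Initial wavelength:
λ = λ' - Δλ = 9.7696 - 0.1060 = 9.6636 pm

Initial energy:
E = hc/λ = 1239.842 / 9.6636 = 128.3000 keV

(Intermediate values are shown rounded; full precision is carried through to the final answer.)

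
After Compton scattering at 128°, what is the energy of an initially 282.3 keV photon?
149.1624 keV

First convert energy to wavelength:
λ = hc/E, with hc ≈ 1239.842 keV·pm (i.e. 1239.842 eV·nm)

For E = 282.3 keV = 282300 eV:
λ = 1239.842 keV·pm / 282.3 keV
λ = 4.3919 pm

Calculate the Compton shift:
Δλ = λ_C(1 - cos(128°)) = 2.4263 × 1.6157
Δλ = 3.9201 pm

Final wavelength:
λ' = 4.3919 + 3.9201 = 8.3120 pm

Final energy:
E' = hc/λ' = 1239.842 / 8.3120 = 149.1624 keV

(Intermediate values are shown rounded; full precision is carried through to the final answer.)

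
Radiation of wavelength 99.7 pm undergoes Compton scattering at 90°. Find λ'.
102.1263 pm

Using the Compton formula: λ' = λ + λ_C(1 − cos θ)

For θ = 90°, cos θ = 0 (exact) = 0.0000, so:
1 − cos 90° = 1 − (0) = 1.0000

Δλ = λ_C × 1.0000 = 2.4263 × 1.0000 = 2.4263 pm

λ' = 99.7 + 2.4263 = 102.1263 pm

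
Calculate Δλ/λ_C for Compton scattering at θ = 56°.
0.4408 λ_C

The Compton shift formula is:
Δλ = λ_C(1 - cos θ)

Dividing both sides by λ_C:
Δλ/λ_C = 1 - cos θ

For θ = 56°:
Δλ/λ_C = 1 - cos(56°)
Δλ/λ_C = 1 - 0.5592
Δλ/λ_C = 0.4408

This means the shift is 0.4408 × λ_C = 1.0695 pm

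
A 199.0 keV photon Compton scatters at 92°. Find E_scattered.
141.8365 keV

First convert energy to wavelength:
λ = hc/E, with hc ≈ 1239.842 keV·pm (i.e. 1239.842 eV·nm)

For E = 199.0 keV = 199000 eV:
λ = 1239.842 keV·pm / 199.0 keV
λ = 6.2304 pm

Calculate the Compton shift:
Δλ = λ_C(1 - cos(92°)) = 2.4263 × 1.0349
Δλ = 2.5110 pm

Final wavelength:
λ' = 6.2304 + 2.5110 = 8.7413 pm

Final energy:
E' = hc/λ' = 1239.842 / 8.7413 = 141.8365 keV

(Intermediate values are shown rounded; full precision is carried through to the final answer.)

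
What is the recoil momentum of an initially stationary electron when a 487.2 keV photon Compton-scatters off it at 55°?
2.1626e-22 kg·m/s

The electron is initially at rest, so by conservation of momentum:
p⃗_e = p⃗₀ − p⃗'  (incident photon momentum minus scattered photon momentum)

Photon momentum magnitudes (p = h/λ = E/c):
λ₀ = hc/E₀ = 2.5448 pm → p₀ = h/λ₀ = 2.6037e-22 kg·m/s
Δλ = λ_C(1 − cos 55°) = 1.0346 pm
λ' = 3.5795 pm → p' = h/λ' = 1.8511e-22 kg·m/s

The scattered photon makes angle θ = 55° with the incident direction, so by the law of cosines:
|p⃗_e|² = p₀² + p'² − 2p₀p'cos θ
|p⃗_e|² = (2.6037e-22)² + (1.8511e-22)² − 2·2.6037e-22·1.8511e-22·cos(55°)
|p⃗_e| = 2.1626e-22 kg·m/s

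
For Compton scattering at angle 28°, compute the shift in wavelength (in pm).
0.2840 pm

Using the Compton scattering formula:
Δλ = λ_C(1 - cos θ)

where λ_C = h/(m_e·c) ≈ 2.4263 pm is the Compton wavelength of an electron.

For θ = 28°:
cos(28°) = 0.8829
1 - cos(28°) = 0.1171

Δλ = 2.4263 × 0.1171
Δλ = 0.2840 pm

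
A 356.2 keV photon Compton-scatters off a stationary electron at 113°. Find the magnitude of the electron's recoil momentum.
2.4487e-22 kg·m/s

The electron is initially at rest, so by conservation of momentum:
p⃗_e = p⃗₀ − p⃗'  (incident photon momentum minus scattered photon momentum)

Photon momentum magnitudes (p = h/λ = E/c):
λ₀ = hc/E₀ = 3.4807 pm → p₀ = h/λ₀ = 1.9036e-22 kg·m/s
Δλ = λ_C(1 − cos 113°) = 3.3743 pm
λ' = 6.8551 pm → p' = h/λ' = 9.6659e-23 kg·m/s

The scattered photon makes angle θ = 113° with the incident direction, so by the law of cosines:
|p⃗_e|² = p₀² + p'² − 2p₀p'cos θ
|p⃗_e|² = (1.9036e-22)² + (9.6659e-23)² − 2·1.9036e-22·9.6659e-23·cos(113°)
|p⃗_e| = 2.4487e-22 kg·m/s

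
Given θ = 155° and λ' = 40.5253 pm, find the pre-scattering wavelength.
35.9000 pm

From λ' = λ + Δλ, we have λ = λ' - Δλ

First calculate the Compton shift:
Δλ = λ_C(1 - cos θ)
Δλ = 2.4263 × (1 - cos(155°))
Δλ = 2.4263 × 1.9063
Δλ = 4.6253 pm

Initial wavelength:
λ = λ' - Δλ
λ = 40.5253 - 4.6253
λ = 35.9000 pm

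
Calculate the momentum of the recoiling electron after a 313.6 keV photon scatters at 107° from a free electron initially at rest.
2.1444e-22 kg·m/s

The electron is initially at rest, so by conservation of momentum:
p⃗_e = p⃗₀ − p⃗'  (incident photon momentum minus scattered photon momentum)

Photon momentum magnitudes (p = h/λ = E/c):
λ₀ = hc/E₀ = 3.9536 pm → p₀ = h/λ₀ = 1.6760e-22 kg·m/s
Δλ = λ_C(1 − cos 107°) = 3.1357 pm
λ' = 7.0893 pm → p' = h/λ' = 9.3466e-23 kg·m/s

The scattered photon makes angle θ = 107° with the incident direction, so by the law of cosines:
|p⃗_e|² = p₀² + p'² − 2p₀p'cos θ
|p⃗_e|² = (1.6760e-22)² + (9.3466e-23)² − 2·1.6760e-22·9.3466e-23·cos(107°)
|p⃗_e| = 2.1444e-22 kg·m/s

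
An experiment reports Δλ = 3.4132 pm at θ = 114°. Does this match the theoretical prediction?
Yes, consistent

Calculate the expected shift for θ = 114°:

Δλ_expected = λ_C(1 - cos(114°))
Δλ_expected = 2.4263 × (1 - cos(114°))
Δλ_expected = 2.4263 × 1.4067
Δλ_expected = 3.4132 pm

Given shift: 3.4132 pm
Expected shift: 3.4132 pm
Difference: 0.0000 pm

The values match. This is consistent with Compton scattering at the stated angle.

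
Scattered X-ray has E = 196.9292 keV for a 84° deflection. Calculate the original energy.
300.7001 keV

Convert final energy to wavelength (hc ≈ 1239.842 keV·pm):
λ' = hc/E' = 1239.842 / 196.9292 = 6.2959 pm

Calculate the Compton shift:
Δλ = λ_C(1 - cos(84°))
Δλ = 2.4263 × (1 - cos(84°))
Δλ = 2.1727 pm

Initial wavelength:
λ = λ' - Δλ = 6.2959 - 2.1727 = 4.1232 pm

Initial energy:
E = hc/λ = 1239.842 / 4.1232 = 300.7001 keV

(Intermediate values are shown rounded; full precision is carried through to the final answer.)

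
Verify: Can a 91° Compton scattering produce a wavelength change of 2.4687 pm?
Yes, consistent

Calculate the expected shift for θ = 91°:

Δλ_expected = λ_C(1 - cos(91°))
Δλ_expected = 2.4263 × (1 - cos(91°))
Δλ_expected = 2.4263 × 1.0175
Δλ_expected = 2.4687 pm

Given shift: 2.4687 pm
Expected shift: 2.4687 pm
Difference: 0.0000 pm

The values match. This is consistent with Compton scattering at the stated angle.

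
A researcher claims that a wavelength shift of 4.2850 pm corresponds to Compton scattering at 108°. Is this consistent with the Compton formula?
No, inconsistent

Calculate the expected shift for θ = 108°:

Δλ_expected = λ_C(1 - cos(108°))
Δλ_expected = 2.4263 × (1 - cos(108°))
Δλ_expected = 2.4263 × 1.3090
Δλ_expected = 3.1761 pm

Given shift: 4.2850 pm
Expected shift: 3.1761 pm
Difference: 1.1089 pm

The values do not match. The given shift corresponds to θ ≈ 140.0°, not 108°.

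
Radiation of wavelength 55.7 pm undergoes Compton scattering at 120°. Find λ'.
59.3395 pm

Using the Compton formula: λ' = λ + λ_C(1 − cos θ)

For θ = 120°, cos θ = -1/2 (exact) = -0.5000, so:
1 − cos 120° = 1 − (-1/2) = 1.5000

Δλ = λ_C × 1.5000 = 2.4263 × 1.5000 = 3.6395 pm

λ' = 55.7 + 3.6395 = 59.3395 pm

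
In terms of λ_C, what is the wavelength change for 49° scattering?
0.3439 λ_C

The Compton shift formula is:
Δλ = λ_C(1 - cos θ)

Dividing both sides by λ_C:
Δλ/λ_C = 1 - cos θ

For θ = 49°:
Δλ/λ_C = 1 - cos(49°)
Δλ/λ_C = 1 - 0.6561
Δλ/λ_C = 0.3439

This means the shift is 0.3439 × λ_C = 0.8345 pm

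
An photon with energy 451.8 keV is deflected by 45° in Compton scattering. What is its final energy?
358.8672 keV

First convert energy to wavelength:
λ = hc/E, with hc ≈ 1239.842 keV·pm (i.e. 1239.842 eV·nm)

For E = 451.8 keV = 451800 eV:
λ = 1239.842 keV·pm / 451.8 keV
λ = 2.7442 pm

Calculate the Compton shift:
Δλ = λ_C(1 - cos(45°)) = 2.4263 × 0.2929
Δλ = 0.7106 pm

Final wavelength:
λ' = 2.7442 + 0.7106 = 3.4549 pm

Final energy:
E' = hc/λ' = 1239.842 / 3.4549 = 358.8672 keV

(Intermediate values are shown rounded; full precision is carried through to the final answer.)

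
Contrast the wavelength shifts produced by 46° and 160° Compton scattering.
160° produces the larger shift by a factor of 6.353

Calculate both shifts using Δλ = λ_C(1 - cos θ):

For θ₁ = 46°:
Δλ₁ = 2.4263 × (1 - cos(46°))
Δλ₁ = 2.4263 × 0.3053
Δλ₁ = 0.7409 pm

For θ₂ = 160°:
Δλ₂ = 2.4263 × (1 - cos(160°))
Δλ₂ = 2.4263 × 1.9397
Δλ₂ = 4.7063 pm

The 160° angle produces the larger shift.
Ratio: 4.7063/0.7409 = 6.353

(Intermediate values are shown rounded; full precision is carried through to the final answer.)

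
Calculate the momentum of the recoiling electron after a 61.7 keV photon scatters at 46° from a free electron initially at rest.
2.5333e-23 kg·m/s

The electron is initially at rest, so by conservation of momentum:
p⃗_e = p⃗₀ − p⃗'  (incident photon momentum minus scattered photon momentum)

Photon momentum magnitudes (p = h/λ = E/c):
λ₀ = hc/E₀ = 20.0947 pm → p₀ = h/λ₀ = 3.2974e-23 kg·m/s
Δλ = λ_C(1 − cos 46°) = 0.7409 pm
λ' = 20.8355 pm → p' = h/λ' = 3.1802e-23 kg·m/s

The scattered photon makes angle θ = 46° with the incident direction, so by the law of cosines:
|p⃗_e|² = p₀² + p'² − 2p₀p'cos θ
|p⃗_e|² = (3.2974e-23)² + (3.1802e-23)² − 2·3.2974e-23·3.1802e-23·cos(46°)
|p⃗_e| = 2.5333e-23 kg·m/s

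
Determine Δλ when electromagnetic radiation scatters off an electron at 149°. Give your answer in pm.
4.5061 pm

Using the Compton scattering formula:
Δλ = λ_C(1 - cos θ)

where λ_C = h/(m_e·c) ≈ 2.4263 pm is the Compton wavelength of an electron.

For θ = 149°:
cos(149°) = -0.8572
1 - cos(149°) = 1.8572

Δλ = 2.4263 × 1.8572
Δλ = 4.5061 pm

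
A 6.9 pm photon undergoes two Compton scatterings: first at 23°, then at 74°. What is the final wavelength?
8.8504 pm

Apply Compton shift twice:

First scattering at θ₁ = 23°:
Δλ₁ = λ_C(1 - cos(23°))
Δλ₁ = 2.4263 × 0.0795
Δλ₁ = 0.1929 pm

After first scattering:
λ₁ = 6.9 + 0.1929 = 7.0929 pm

Second scattering at θ₂ = 74°:
Δλ₂ = λ_C(1 - cos(74°))
Δλ₂ = 2.4263 × 0.7244
Δλ₂ = 1.7575 pm

Final wavelength:
λ₂ = 7.0929 + 1.7575 = 8.8504 pm

Total shift: Δλ_total = 0.1929 + 1.7575 = 1.9504 pm

(Intermediate values are shown rounded; full precision is carried through to the final answer.)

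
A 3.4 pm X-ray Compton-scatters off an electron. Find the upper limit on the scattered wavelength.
8.2526 pm (at θ = 180°)

The Compton shift is Δλ = λ_C(1 − cos θ).

Since cos θ ranges from −1 to 1, the factor (1 − cos θ) ranges from 0 to 2; the maximum shift occurs at θ = 180° (backscattering):
Δλ_max = 2λ_C = 2 × 2.4263 pm = 4.8526 pm

Maximum scattered wavelength:
λ'_max = λ₀ + Δλ_max = 3.4 + 4.8526 = 8.2526 pm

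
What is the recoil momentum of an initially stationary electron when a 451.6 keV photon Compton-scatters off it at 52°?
1.9279e-22 kg·m/s

The electron is initially at rest, so by conservation of momentum:
p⃗_e = p⃗₀ − p⃗'  (incident photon momentum minus scattered photon momentum)

Photon momentum magnitudes (p = h/λ = E/c):
λ₀ = hc/E₀ = 2.7454 pm → p₀ = h/λ₀ = 2.4135e-22 kg·m/s
Δλ = λ_C(1 − cos 52°) = 0.9325 pm
λ' = 3.6780 pm → p' = h/λ' = 1.8016e-22 kg·m/s

The scattered photon makes angle θ = 52° with the incident direction, so by the law of cosines:
|p⃗_e|² = p₀² + p'² − 2p₀p'cos θ
|p⃗_e|² = (2.4135e-22)² + (1.8016e-22)² − 2·2.4135e-22·1.8016e-22·cos(52°)
|p⃗_e| = 1.9279e-22 kg·m/s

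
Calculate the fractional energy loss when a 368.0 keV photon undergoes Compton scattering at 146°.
0.5684 (or 56.84%)

Calculate initial and final photon energies:

Initial: E₀ = 368.0 keV → λ₀ = 3.3691 pm
Compton shift: Δλ = 4.4378 pm
Final wavelength: λ' = 7.8069 pm
Final energy: E' = 158.8126 keV

Fractional energy loss:
(E₀ - E')/E₀ = (368.0000 - 158.8126)/368.0000
= 209.1874/368.0000
= 0.5684
= 56.84%

(Intermediate values are shown rounded; full precision is carried through to the final answer.)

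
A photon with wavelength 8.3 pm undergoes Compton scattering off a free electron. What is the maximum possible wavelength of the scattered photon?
13.1526 pm (at θ = 180°)

The Compton shift is Δλ = λ_C(1 − cos θ).

Since cos θ ranges from −1 to 1, the factor (1 − cos θ) ranges from 0 to 2; the maximum shift occurs at θ = 180° (backscattering):
Δλ_max = 2λ_C = 2 × 2.4263 pm = 4.8526 pm

Maximum scattered wavelength:
λ'_max = λ₀ + Δλ_max = 8.3 + 4.8526 = 13.1526 pm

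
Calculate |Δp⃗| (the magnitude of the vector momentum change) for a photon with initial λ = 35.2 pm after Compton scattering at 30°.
9.7009e-24 kg·m/s

Photon momentum magnitude is p = h/λ.

Initial momentum:
p₀ = h/λ = 6.6261e-34/3.5200e-11 = 1.8824e-23 kg·m/s

After scattering:
λ' = λ + Δλ = 35.2 + 0.3251 = 35.5251 pm
p' = h/λ' = 6.6261e-34/3.5525e-11 = 1.8652e-23 kg·m/s

Momentum is a vector; the scattered photon's direction makes angle θ = 30° with the incident direction. The magnitude of the vector change Δp⃗ = p⃗₀ − p⃗' is found from the law of cosines:
|Δp⃗|² = p₀² + p'² − 2p₀p'cos θ
|Δp⃗|² = (1.8824e-23)² + (1.8652e-23)² − 2·1.8824e-23·1.8652e-23·cos(30°)
|Δp⃗| = 9.7009e-24 kg·m/s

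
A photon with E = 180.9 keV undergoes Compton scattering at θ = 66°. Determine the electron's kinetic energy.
31.3987 keV

By energy conservation: K_e = E_initial - E_final

First find the scattered photon energy:
Initial wavelength: λ = hc/E = 6.8537 pm
Compton shift: Δλ = λ_C(1 - cos(66°)) = 1.4394 pm
Final wavelength: λ' = 6.8537 + 1.4394 = 8.2932 pm
Final photon energy: E' = hc/λ' = 149.5013 keV

Electron kinetic energy:
K_e = E - E' = 180.9000 - 149.5013 = 31.3987 keV

(Intermediate values are shown rounded; full precision is carried through to the final answer.)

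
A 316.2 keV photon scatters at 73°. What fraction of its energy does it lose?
0.3045 (or 30.45%)

Calculate initial and final photon energies:

Initial: E₀ = 316.2 keV → λ₀ = 3.9211 pm
Compton shift: Δλ = 1.7169 pm
Final wavelength: λ' = 5.6380 pm
Final energy: E' = 219.9083 keV

Fractional energy loss:
(E₀ - E')/E₀ = (316.2000 - 219.9083)/316.2000
= 96.2917/316.2000
= 0.3045
= 30.45%

(Intermediate values are shown rounded; full precision is carried through to the final answer.)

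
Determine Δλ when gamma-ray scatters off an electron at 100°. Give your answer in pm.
2.8476 pm

Using the Compton scattering formula:
Δλ = λ_C(1 - cos θ)

where λ_C = h/(m_e·c) ≈ 2.4263 pm is the Compton wavelength of an electron.

For θ = 100°:
cos(100°) = -0.1736
1 - cos(100°) = 1.1736

Δλ = 2.4263 × 1.1736
Δλ = 2.8476 pm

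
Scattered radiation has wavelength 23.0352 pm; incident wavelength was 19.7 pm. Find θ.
112.00°

First find the wavelength shift:
Δλ = λ' - λ = 23.0352 - 19.7 = 3.3352 pm

Using Δλ = λ_C(1 - cos θ), with λ_C = h/(m_e·c) ≈ 2.42631024 pm:
cos θ = 1 - Δλ/λ_C
cos θ = 1 - 3.3352/2.42631024
cos θ = -0.374598

θ = arccos(-0.374598)
θ = 112.00°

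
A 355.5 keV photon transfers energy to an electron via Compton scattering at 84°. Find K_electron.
136.4580 keV

By energy conservation: K_e = E_initial - E_final

First find the scattered photon energy:
Initial wavelength: λ = hc/E = 3.4876 pm
Compton shift: Δλ = λ_C(1 - cos(84°)) = 2.1727 pm
Final wavelength: λ' = 3.4876 + 2.1727 = 5.6603 pm
Final photon energy: E' = hc/λ' = 219.0420 keV

Electron kinetic energy:
K_e = E - E' = 355.5000 - 219.0420 = 136.4580 keV

(Intermediate values are shown rounded; full precision is carried through to the final answer.)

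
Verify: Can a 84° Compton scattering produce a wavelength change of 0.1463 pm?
No, inconsistent

Calculate the expected shift for θ = 84°:

Δλ_expected = λ_C(1 - cos(84°))
Δλ_expected = 2.4263 × (1 - cos(84°))
Δλ_expected = 2.4263 × 0.8955
Δλ_expected = 2.1727 pm

Given shift: 0.1463 pm
Expected shift: 2.1727 pm
Difference: 2.0264 pm

The values do not match. The given shift corresponds to θ ≈ 20.0°, not 84°.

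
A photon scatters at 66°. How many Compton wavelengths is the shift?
0.5933 λ_C

The Compton shift formula is:
Δλ = λ_C(1 - cos θ)

Dividing both sides by λ_C:
Δλ/λ_C = 1 - cos θ

For θ = 66°:
Δλ/λ_C = 1 - cos(66°)
Δλ/λ_C = 1 - 0.4067
Δλ/λ_C = 0.5933

This means the shift is 0.5933 × λ_C = 1.4394 pm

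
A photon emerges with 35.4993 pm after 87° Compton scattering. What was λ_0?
33.2000 pm

From λ' = λ + Δλ, we have λ = λ' - Δλ

First calculate the Compton shift:
Δλ = λ_C(1 - cos θ)
Δλ = 2.4263 × (1 - cos(87°))
Δλ = 2.4263 × 0.9477
Δλ = 2.2993 pm

Initial wavelength:
λ = λ' - Δλ
λ = 35.4993 - 2.2993
λ = 33.2000 pm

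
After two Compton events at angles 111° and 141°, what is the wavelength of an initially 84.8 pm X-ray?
92.4077 pm

Apply Compton shift twice:

First scattering at θ₁ = 111°:
Δλ₁ = λ_C(1 - cos(111°))
Δλ₁ = 2.4263 × 1.3584
Δλ₁ = 3.2958 pm

After first scattering:
λ₁ = 84.8 + 3.2958 = 88.0958 pm

Second scattering at θ₂ = 141°:
Δλ₂ = λ_C(1 - cos(141°))
Δλ₂ = 2.4263 × 1.7771
Δλ₂ = 4.3119 pm

Final wavelength:
λ₂ = 88.0958 + 4.3119 = 92.4077 pm

Total shift: Δλ_total = 3.2958 + 4.3119 = 7.6077 pm

(Intermediate values are shown rounded; full precision is carried through to the final answer.)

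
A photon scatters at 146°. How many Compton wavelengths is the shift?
1.8290 λ_C

The Compton shift formula is:
Δλ = λ_C(1 - cos θ)

Dividing both sides by λ_C:
Δλ/λ_C = 1 - cos θ

For θ = 146°:
Δλ/λ_C = 1 - cos(146°)
Δλ/λ_C = 1 - -0.8290
Δλ/λ_C = 1.8290

This means the shift is 1.8290 × λ_C = 4.4378 pm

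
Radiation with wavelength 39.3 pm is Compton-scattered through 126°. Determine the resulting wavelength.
43.1525 pm

Using the Compton scattering formula:
λ' = λ + Δλ = λ + λ_C(1 - cos θ)

Given:
- Initial wavelength λ = 39.3 pm
- Scattering angle θ = 126°
- Compton wavelength λ_C ≈ 2.4263 pm

Calculate the shift:
Δλ = 2.4263 × (1 - cos(126°))
Δλ = 2.4263 × 1.5878
Δλ = 3.8525 pm

Final wavelength:
λ' = 39.3 + 3.8525 = 43.1525 pm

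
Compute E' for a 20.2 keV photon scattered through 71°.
19.6754 keV

First convert energy to wavelength:
λ = hc/E, with hc ≈ 1239.842 keV·pm (i.e. 1239.842 eV·nm)

For E = 20.2 keV = 20200 eV:
λ = 1239.842 keV·pm / 20.2 keV
λ = 61.3783 pm

Calculate the Compton shift:
Δλ = λ_C(1 - cos(71°)) = 2.4263 × 0.6744
Δλ = 1.6364 pm

Final wavelength:
λ' = 61.3783 + 1.6364 = 63.0147 pm

Final energy:
E' = hc/λ' = 1239.842 / 63.0147 = 19.6754 keV

(Intermediate values are shown rounded; full precision is carried through to the final answer.)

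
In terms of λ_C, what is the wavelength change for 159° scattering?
1.9336 λ_C

The Compton shift formula is:
Δλ = λ_C(1 - cos θ)

Dividing both sides by λ_C:
Δλ/λ_C = 1 - cos θ

For θ = 159°:
Δλ/λ_C = 1 - cos(159°)
Δλ/λ_C = 1 - -0.9336
Δλ/λ_C = 1.9336

This means the shift is 1.9336 × λ_C = 4.6915 pm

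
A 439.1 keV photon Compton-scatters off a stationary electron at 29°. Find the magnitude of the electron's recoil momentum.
1.1396e-22 kg·m/s

The electron is initially at rest, so by conservation of momentum:
p⃗_e = p⃗₀ − p⃗'  (incident photon momentum minus scattered photon momentum)

Photon momentum magnitudes (p = h/λ = E/c):
λ₀ = hc/E₀ = 2.8236 pm → p₀ = h/λ₀ = 2.3467e-22 kg·m/s
Δλ = λ_C(1 − cos 29°) = 0.3042 pm
λ' = 3.1278 pm → p' = h/λ' = 2.1184e-22 kg·m/s

The scattered photon makes angle θ = 29° with the incident direction, so by the law of cosines:
|p⃗_e|² = p₀² + p'² − 2p₀p'cos θ
|p⃗_e|² = (2.3467e-22)² + (2.1184e-22)² − 2·2.3467e-22·2.1184e-22·cos(29°)
|p⃗_e| = 1.1396e-22 kg·m/s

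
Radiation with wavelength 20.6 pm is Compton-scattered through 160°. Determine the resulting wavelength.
25.3063 pm

Using the Compton scattering formula:
λ' = λ + Δλ = λ + λ_C(1 - cos θ)

Given:
- Initial wavelength λ = 20.6 pm
- Scattering angle θ = 160°
- Compton wavelength λ_C ≈ 2.4263 pm

Calculate the shift:
Δλ = 2.4263 × (1 - cos(160°))
Δλ = 2.4263 × 1.9397
Δλ = 4.7063 pm

Final wavelength:
λ' = 20.6 + 4.7063 = 25.3063 pm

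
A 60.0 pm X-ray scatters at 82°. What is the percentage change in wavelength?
3.4811%

Calculate the Compton shift:
Δλ = λ_C(1 - cos(82°))
Δλ = 2.4263 × (1 - cos(82°))
Δλ = 2.4263 × 0.8608
Δλ = 2.0886 pm

Percentage change:
(Δλ/λ₀) × 100 = (2.0886/60.0) × 100
= 3.4811%

(Intermediate values are shown rounded; full precision is carried through to the final answer.)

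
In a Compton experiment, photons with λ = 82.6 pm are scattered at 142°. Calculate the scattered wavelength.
86.9383 pm

Using the Compton scattering formula:
λ' = λ + Δλ = λ + λ_C(1 - cos θ)

Given:
- Initial wavelength λ = 82.6 pm
- Scattering angle θ = 142°
- Compton wavelength λ_C ≈ 2.4263 pm

Calculate the shift:
Δλ = 2.4263 × (1 - cos(142°))
Δλ = 2.4263 × 1.7880
Δλ = 4.3383 pm

Final wavelength:
λ' = 82.6 + 4.3383 = 86.9383 pm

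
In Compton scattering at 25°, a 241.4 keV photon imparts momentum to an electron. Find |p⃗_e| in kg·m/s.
5.4923e-23 kg·m/s

The electron is initially at rest, so by conservation of momentum:
p⃗_e = p⃗₀ − p⃗'  (incident photon momentum minus scattered photon momentum)

Photon momentum magnitudes (p = h/λ = E/c):
λ₀ = hc/E₀ = 5.1360 pm → p₀ = h/λ₀ = 1.2901e-22 kg·m/s
Δλ = λ_C(1 − cos 25°) = 0.2273 pm
λ' = 5.3634 pm → p' = h/λ' = 1.2354e-22 kg·m/s

The scattered photon makes angle θ = 25° with the incident direction, so by the law of cosines:
|p⃗_e|² = p₀² + p'² − 2p₀p'cos θ
|p⃗_e|² = (1.2901e-22)² + (1.2354e-22)² − 2·1.2901e-22·1.2354e-22·cos(25°)
|p⃗_e| = 5.4923e-23 kg·m/s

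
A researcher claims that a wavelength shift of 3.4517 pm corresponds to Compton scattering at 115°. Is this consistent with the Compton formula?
Yes, consistent

Calculate the expected shift for θ = 115°:

Δλ_expected = λ_C(1 - cos(115°))
Δλ_expected = 2.4263 × (1 - cos(115°))
Δλ_expected = 2.4263 × 1.4226
Δλ_expected = 3.4517 pm

Given shift: 3.4517 pm
Expected shift: 3.4517 pm
Difference: 0.0000 pm

The values match. This is consistent with Compton scattering at the stated angle.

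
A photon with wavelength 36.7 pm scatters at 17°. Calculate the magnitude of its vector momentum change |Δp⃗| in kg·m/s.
5.3299e-24 kg·m/s

Photon momentum magnitude is p = h/λ.

Initial momentum:
p₀ = h/λ = 6.6261e-34/3.6700e-11 = 1.8055e-23 kg·m/s

After scattering:
λ' = λ + Δλ = 36.7 + 0.1060 = 36.8060 pm
p' = h/λ' = 6.6261e-34/3.6806e-11 = 1.8003e-23 kg·m/s

Momentum is a vector; the scattered photon's direction makes angle θ = 17° with the incident direction. The magnitude of the vector change Δp⃗ = p⃗₀ − p⃗' is found from the law of cosines:
|Δp⃗|² = p₀² + p'² − 2p₀p'cos θ
|Δp⃗|² = (1.8055e-23)² + (1.8003e-23)² − 2·1.8055e-23·1.8003e-23·cos(17°)
|Δp⃗| = 5.3299e-24 kg·m/s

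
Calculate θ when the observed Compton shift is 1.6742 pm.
71.94°

From the Compton formula Δλ = λ_C(1 - cos θ), we can solve for θ:

cos θ = 1 - Δλ/λ_C

Given:
- Δλ = 1.6742 pm
- λ_C = h/(m_e·c) ≈ 2.42631024 pm

cos θ = 1 - 1.6742/2.42631024
cos θ = 1 - 0.690019
cos θ = 0.309981

θ = arccos(0.309981)
θ = 71.94°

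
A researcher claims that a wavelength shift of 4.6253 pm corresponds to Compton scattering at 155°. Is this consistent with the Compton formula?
Yes, consistent

Calculate the expected shift for θ = 155°:

Δλ_expected = λ_C(1 - cos(155°))
Δλ_expected = 2.4263 × (1 - cos(155°))
Δλ_expected = 2.4263 × 1.9063
Δλ_expected = 4.6253 pm

Given shift: 4.6253 pm
Expected shift: 4.6253 pm
Difference: 0.0000 pm

The values match. This is consistent with Compton scattering at the stated angle.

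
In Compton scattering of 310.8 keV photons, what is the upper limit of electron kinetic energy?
170.5752 keV

Maximum energy transfer occurs at θ = 180° (backscattering).

Initial photon: E₀ = 310.8 keV → λ₀ = 3.9892 pm

Maximum Compton shift (at 180°):
Δλ_max = 2λ_C = 2 × 2.4263 = 4.8526 pm

Final wavelength:
λ' = 3.9892 + 4.8526 = 8.8418 pm

Minimum photon energy (maximum energy to electron):
E'_min = hc/λ' = 140.2248 keV

Maximum electron kinetic energy:
K_max = E₀ - E'_min = 310.8000 - 140.2248 = 170.5752 keV

(Intermediate values are shown rounded; full precision is carried through to the final answer.)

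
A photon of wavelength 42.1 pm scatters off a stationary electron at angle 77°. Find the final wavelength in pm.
43.9805 pm

Using the Compton scattering formula:
λ' = λ + Δλ = λ + λ_C(1 - cos θ)

Given:
- Initial wavelength λ = 42.1 pm
- Scattering angle θ = 77°
- Compton wavelength λ_C ≈ 2.4263 pm

Calculate the shift:
Δλ = 2.4263 × (1 - cos(77°))
Δλ = 2.4263 × 0.7750
Δλ = 1.8805 pm

Final wavelength:
λ' = 42.1 + 1.8805 = 43.9805 pm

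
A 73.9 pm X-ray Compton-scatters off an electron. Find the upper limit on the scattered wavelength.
78.7526 pm (at θ = 180°)

The Compton shift is Δλ = λ_C(1 − cos θ).

Since cos θ ranges from −1 to 1, the factor (1 − cos θ) ranges from 0 to 2; the maximum shift occurs at θ = 180° (backscattering):
Δλ_max = 2λ_C = 2 × 2.4263 pm = 4.8526 pm

Maximum scattered wavelength:
λ'_max = λ₀ + Δλ_max = 73.9 + 4.8526 = 78.7526 pm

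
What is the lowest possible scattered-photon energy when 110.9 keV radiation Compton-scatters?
77.3333 keV (at θ = 180°)

The scattered photon has minimum energy when its wavelength is maximum, i.e., when the Compton shift Δλ = λ_C(1 − cos θ) is maximum. This occurs at θ = 180° (backscattering), giving Δλ_max = 2λ_C = 4.8526 pm.

Initial wavelength: λ₀ = hc/E₀ = 11.1798 pm
Maximum final wavelength: λ'_max = λ₀ + 2λ_C = 11.1798 + 4.8526 = 16.0324 pm
Minimum final energy: E'_min = hc/λ'_max = 77.3333 keV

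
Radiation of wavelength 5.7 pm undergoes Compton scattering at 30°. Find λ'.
6.0251 pm

Using the Compton formula: λ' = λ + λ_C(1 − cos θ)

For θ = 30°, cos θ = √3/2 (exact) ≈ 0.8660, so:
1 − cos 30° = 1 − (√3/2) ≈ 0.1340

Δλ = λ_C × 0.1340 = 2.4263 × 0.1340 = 0.3251 pm

λ' = 5.7 + 0.3251 = 6.0251 pm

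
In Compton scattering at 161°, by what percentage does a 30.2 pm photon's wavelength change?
15.6306%

Calculate the Compton shift:
Δλ = λ_C(1 - cos(161°))
Δλ = 2.4263 × (1 - cos(161°))
Δλ = 2.4263 × 1.9455
Δλ = 4.7204 pm

Percentage change:
(Δλ/λ₀) × 100 = (4.7204/30.2) × 100
= 15.6306%

(Intermediate values are shown rounded; full precision is carried through to the final answer.)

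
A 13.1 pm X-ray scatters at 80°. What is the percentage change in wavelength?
15.3052%

Calculate the Compton shift:
Δλ = λ_C(1 - cos(80°))
Δλ = 2.4263 × (1 - cos(80°))
Δλ = 2.4263 × 0.8264
Δλ = 2.0050 pm

Percentage change:
(Δλ/λ₀) × 100 = (2.0050/13.1) × 100
= 15.3052%

(Intermediate values are shown rounded; full precision is carried through to the final answer.)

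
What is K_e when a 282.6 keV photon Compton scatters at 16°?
5.9273 keV

By energy conservation: K_e = E_initial - E_final

First find the scattered photon energy:
Initial wavelength: λ = hc/E = 4.3873 pm
Compton shift: Δλ = λ_C(1 - cos(16°)) = 0.0940 pm
Final wavelength: λ' = 4.3873 + 0.0940 = 4.4813 pm
Final photon energy: E' = hc/λ' = 276.6727 keV

Electron kinetic energy:
K_e = E - E' = 282.6000 - 276.6727 = 5.9273 keV

(Intermediate values are shown rounded; full precision is carried through to the final answer.)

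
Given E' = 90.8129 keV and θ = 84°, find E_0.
108.0000 keV

Convert final energy to wavelength (hc ≈ 1239.842 keV·pm):
λ' = hc/E' = 1239.842 / 90.8129 = 13.6527 pm

Calculate the Compton shift:
Δλ = λ_C(1 - cos(84°))
Δλ = 2.4263 × (1 - cos(84°))
Δλ = 2.1727 pm

Initial wavelength:
λ = λ' - Δλ = 13.6527 - 2.1727 = 11.4800 pm

Initial energy:
E = hc/λ = 1239.842 / 11.4800 = 108.0000 keV

(Intermediate values are shown rounded; full precision is carried through to the final answer.)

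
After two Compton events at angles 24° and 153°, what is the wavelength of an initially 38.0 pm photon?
42.7979 pm

Apply Compton shift twice:

First scattering at θ₁ = 24°:
Δλ₁ = λ_C(1 - cos(24°))
Δλ₁ = 2.4263 × 0.0865
Δλ₁ = 0.2098 pm

After first scattering:
λ₁ = 38.0 + 0.2098 = 38.2098 pm

Second scattering at θ₂ = 153°:
Δλ₂ = λ_C(1 - cos(153°))
Δλ₂ = 2.4263 × 1.8910
Δλ₂ = 4.5882 pm

Final wavelength:
λ₂ = 38.2098 + 4.5882 = 42.7979 pm

Total shift: Δλ_total = 0.2098 + 4.5882 = 4.7979 pm

(Intermediate values are shown rounded; full precision is carried through to the final answer.)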